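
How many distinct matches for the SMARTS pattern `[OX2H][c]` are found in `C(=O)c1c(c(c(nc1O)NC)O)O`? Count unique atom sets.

3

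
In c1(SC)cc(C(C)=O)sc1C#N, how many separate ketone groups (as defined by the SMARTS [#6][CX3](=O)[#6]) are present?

1

[#6][CX3](=O)[#6] is the SMARTS for a ketone: a carbonyl carbon (no H) flanked by two carbons.
Exactly one fragment in the molecule meets all constraints, giving 1 match.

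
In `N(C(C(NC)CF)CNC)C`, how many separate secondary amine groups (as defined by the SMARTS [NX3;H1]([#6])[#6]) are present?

3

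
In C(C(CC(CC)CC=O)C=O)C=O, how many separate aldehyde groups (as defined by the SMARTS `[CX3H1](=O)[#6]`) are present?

3

[CX3H1](=O)[#6] is the SMARTS for an aldehyde: an sp2 carbon with one H, double-bonded to O and single-bonded to carbon.
The molecule carries 3 separate instances of an aldehyde (-CHO) meeting every constraint; each maps to a distinct set of atoms, giving 3 matches.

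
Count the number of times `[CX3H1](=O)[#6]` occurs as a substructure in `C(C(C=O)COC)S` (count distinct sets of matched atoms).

[CX3H1](=O)[#6] is the SMARTS for an aldehyde: an sp2 carbon with one H, double-bonded to O and single-bonded to carbon.
Exactly one fragment in the molecule meets all constraints, giving 1 match.

1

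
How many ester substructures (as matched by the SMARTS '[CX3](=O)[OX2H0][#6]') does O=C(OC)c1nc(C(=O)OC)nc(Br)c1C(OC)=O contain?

3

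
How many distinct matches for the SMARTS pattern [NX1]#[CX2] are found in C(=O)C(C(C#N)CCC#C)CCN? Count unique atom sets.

1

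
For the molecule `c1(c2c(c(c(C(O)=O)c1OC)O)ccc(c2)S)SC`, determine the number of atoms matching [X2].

5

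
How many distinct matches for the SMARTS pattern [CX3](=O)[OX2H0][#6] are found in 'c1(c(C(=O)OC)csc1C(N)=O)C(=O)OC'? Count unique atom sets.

[CX3](=O)[OX2H0][#6] is the SMARTS for an ester: a carbonyl carbon bonded to an oxygen that is itself bonded to carbon (no H on that O).
The molecule carries 2 separate instances of a methyl-ester group (-C(=O)OCH3) meeting every constraint; each maps to a distinct set of atoms, giving 2 matches.

2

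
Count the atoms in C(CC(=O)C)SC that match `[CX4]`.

4

The query [CX4] means: C with X4: aliphatic carbon with exactly 4 total connections (bonds + H).
Check the 7 heavy atoms by environment: 4× C (X4) → match; 1× C (X3) → no; 1× O (X1) → no; 1× S (X2) → no.
That gives 4 matching atoms.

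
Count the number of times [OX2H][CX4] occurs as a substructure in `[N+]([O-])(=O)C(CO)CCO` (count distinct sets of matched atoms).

[OX2H][CX4] is the SMARTS for an aliphatic alcohol: a hydroxyl oxygen bound to an sp3 (X4) carbon.
The molecule carries 2 separate instances of a hydroxyl group (-OH) meeting every constraint; each maps to a distinct set of atoms, giving 2 matches.

2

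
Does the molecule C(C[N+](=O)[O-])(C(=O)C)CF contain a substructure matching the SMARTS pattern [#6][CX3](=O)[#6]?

Yes

The pattern [#6][CX3](=O)[#6] describes a carbonyl carbon (no H) flanked by two carbons — a ketone.
The molecule carries an acetyl/ketone group (-C(=O)CH3), whose atoms satisfy every constraint of the query, so the pattern matches.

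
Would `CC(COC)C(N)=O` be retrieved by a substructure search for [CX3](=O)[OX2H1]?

No

The pattern [CX3](=O)[OX2H1] describes an sp2 carbon double-bonded to O and single-bonded to an -OH oxygen — a carboxylic acid.
The closest candidate here is a primary amide (-C(=O)NH2), but the carbonyl is bonded to N, not to an -OH oxygen. No other fragment satisfies the full query, so there is no match.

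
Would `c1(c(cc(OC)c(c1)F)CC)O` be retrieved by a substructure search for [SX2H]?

The pattern [SX2H] describes an aliphatic sulfur with two connections, one being H — a thiol.
The closest candidate here is a hydroxyl group (-OH), but it is an -OH, not an -SH. No other fragment satisfies the full query, so there is no match.

No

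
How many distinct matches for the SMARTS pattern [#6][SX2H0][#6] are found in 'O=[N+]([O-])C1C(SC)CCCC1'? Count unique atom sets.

1

[#6][SX2H0][#6] is the SMARTS for a thioether: an aliphatic sulfur bridging two carbons with no H on the sulfur.
Exactly one fragment in the molecule meets all constraints, giving 1 match.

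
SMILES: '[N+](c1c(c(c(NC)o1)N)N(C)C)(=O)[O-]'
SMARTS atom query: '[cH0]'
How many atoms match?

4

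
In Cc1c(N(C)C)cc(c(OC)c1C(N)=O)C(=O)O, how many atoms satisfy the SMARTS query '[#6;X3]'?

Check the 18 heavy atoms by environment: 6× c (aromatic, X3) → match; 2× C (X3) → match; 2× O (X1) → no; 2× N (X3) → no; 4× C (X4) → no; 2× O (X2) → no.
Summing the matching environments: 6 + 2 = 8 matching atoms.

8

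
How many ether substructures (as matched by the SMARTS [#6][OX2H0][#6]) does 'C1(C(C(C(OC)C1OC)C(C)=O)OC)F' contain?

3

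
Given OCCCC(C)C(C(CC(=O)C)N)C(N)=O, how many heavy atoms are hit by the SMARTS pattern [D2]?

4

The query [D2] means: atom with exactly two heavy-atom neighbours.
Check the 16 heavy atoms by environment: 4× C (D2) → match; 5× C (D3) → no; 2× C (D1) → no; 3× O (D1) → no; 2× N (D1) → no.
That gives 4 matching atoms.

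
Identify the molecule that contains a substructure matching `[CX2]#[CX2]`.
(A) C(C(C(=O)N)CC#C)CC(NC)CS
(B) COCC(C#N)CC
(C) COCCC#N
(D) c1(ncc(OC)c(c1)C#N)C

[CX2]#[CX2] describes a carbon-carbon triple bond (an alkyne).
(A) contains an ethynyl group (-C#CH), which satisfies every atom and bond constraint.
(B) has a nitrile (-C#N) but the triple bond is C#N, not C#C.
(C) has a nitrile (-C#N) but the triple bond is C#N, not C#C.
(D) has a nitrile (-C#N) but the triple bond is C#N, not C#C.
So the answer is (A).

A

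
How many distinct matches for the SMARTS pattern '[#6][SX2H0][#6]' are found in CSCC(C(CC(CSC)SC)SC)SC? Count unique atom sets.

5

[#6][SX2H0][#6] is the SMARTS for a thioether: an aliphatic sulfur bridging two carbons with no H on the sulfur.
The molecule carries 5 separate instances of a methylthio ether (-SCH3) meeting every constraint; each maps to a distinct set of atoms, giving 5 matches.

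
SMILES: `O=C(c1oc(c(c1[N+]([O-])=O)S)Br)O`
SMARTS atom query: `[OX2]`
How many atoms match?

Check the 13 heavy atoms by environment: 1× o (aromatic, X2) → no; 4× c (aromatic, X3) → no; 1× S (X2) → no; 1× C (X3) → no; 2× O (X1) → no; 1× O (X2) → match; 1× Br (X1) → no; 1× N (charge +1, X3) → no; 1× O (charge -1, X1) → no.
That gives 1 matching atom.

1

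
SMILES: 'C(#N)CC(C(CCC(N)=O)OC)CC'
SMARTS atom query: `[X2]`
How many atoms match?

2

The query [X2] means: any atom with exactly two total connections (bonds + H).
Check the 14 heavy atoms by environment: 8× C (X4) → no; 1× C (X2) → match; 1× N (X1) → no; 1× C (X3) → no; 1× O (X1) → no; 1× N (X3) → no; 1× O (X2) → match.
Summing the matching environments: 1 + 1 = 2 matching atoms.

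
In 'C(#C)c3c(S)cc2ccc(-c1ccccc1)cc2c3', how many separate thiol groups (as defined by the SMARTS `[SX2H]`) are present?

1

[SX2H] is the SMARTS for a thiol: an aliphatic sulfur with two connections, one being H.
Exactly one fragment in the molecule meets all constraints, giving 1 match.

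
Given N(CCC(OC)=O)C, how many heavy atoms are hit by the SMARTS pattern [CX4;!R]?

Check the 8 heavy atoms by environment: 4× C (X4, acyclic) → match; 1× C (X3, acyclic) → no; 1× O (X1, acyclic) → no; 1× O (X2, acyclic) → no; 1× N (X3, acyclic) → no.
That gives 4 matching atoms.

4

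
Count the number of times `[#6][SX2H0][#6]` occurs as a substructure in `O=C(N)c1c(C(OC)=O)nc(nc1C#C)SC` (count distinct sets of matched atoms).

[#6][SX2H0][#6] is the SMARTS for a thioether: an aliphatic sulfur bridging two carbons with no H on the sulfur.
Exactly one fragment in the molecule meets all constraints, giving 1 match.

1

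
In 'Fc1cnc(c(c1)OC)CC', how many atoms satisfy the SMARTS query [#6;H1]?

The query [#6;H1] means: any carbon bearing exactly one hydrogen.
Check the 11 heavy atoms by environment: 1× n (aromatic, H0) → no; 2× c (aromatic, H1) → match; 3× c (aromatic, H0) → no; 1× F (H0) → no; 1× O (H0) → no; 2× C (H3) → no; 1× C (H2) → no.
That gives 2 matching atoms.

2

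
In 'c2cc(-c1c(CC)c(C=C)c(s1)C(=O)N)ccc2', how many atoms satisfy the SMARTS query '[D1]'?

The query [D1] means: atom with exactly one heavy-atom neighbour (degree 1).
Check the 18 heavy atoms by environment: 1× s (aromatic, D2) → no; 5× c (aromatic, D3) → no; 2× C (D2) → no; 2× C (D1) → match; 1× C (D3) → no; 1× O (D1) → match; 1× N (D1) → match; 5× c (aromatic, D2) → no.
Summing the matching environments: 2 + 1 + 1 = 4 matching atoms.

4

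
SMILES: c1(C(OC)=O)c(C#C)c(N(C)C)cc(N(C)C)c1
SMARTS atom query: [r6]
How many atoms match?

Check the 18 heavy atoms by environment: 6× c (aromatic, in 6-ring) → match; 8× C (acyclic) → no; 2× O (acyclic) → no; 2× N (acyclic) → no.
That gives 6 matching atoms.

6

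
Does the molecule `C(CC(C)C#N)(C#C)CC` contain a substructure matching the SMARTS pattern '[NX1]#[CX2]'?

Yes

The pattern [NX1]#[CX2] describes a nitrogen triple-bonded to a two-connected carbon — a nitrile.
The molecule carries a nitrile (-C#N), whose atoms satisfy every constraint of the query, so the pattern matches.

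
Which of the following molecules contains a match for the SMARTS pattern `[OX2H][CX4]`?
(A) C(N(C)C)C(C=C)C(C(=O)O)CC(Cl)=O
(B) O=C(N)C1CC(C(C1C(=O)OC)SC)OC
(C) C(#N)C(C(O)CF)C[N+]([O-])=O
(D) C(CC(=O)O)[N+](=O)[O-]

C

[OX2H][CX4] describes a hydroxyl oxygen bound to an sp3 (X4) carbon (an aliphatic alcohol).
(A) has a carboxylic acid group (-C(=O)OH) but the -OH is on a CX3 carbonyl carbon, not a CX4 carbon.
(B) has a methoxy ether (-OCH3) but the oxygen has H0 (ether), not H1.
(C) contains a hydroxyl group (-OH), which satisfies every atom and bond constraint.
(D) has a carboxylic acid group (-C(=O)OH) but the -OH is on a CX3 carbonyl carbon, not a CX4 carbon.
So the answer is (C).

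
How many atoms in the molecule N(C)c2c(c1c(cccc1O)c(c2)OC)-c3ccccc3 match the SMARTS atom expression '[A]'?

The query [A] means: A matches any aliphatic (non-aromatic) heavy atom.
Check the 21 heavy atoms by environment: 16× c (aromatic) → no; 2× O → match; 2× C → match; 1× N → match.
Summing the matching environments: 2 + 2 + 1 = 5 matching atoms.

5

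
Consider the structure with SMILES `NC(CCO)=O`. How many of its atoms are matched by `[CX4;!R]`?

Check the 6 heavy atoms by environment: 2× C (X4, acyclic) → match; 1× C (X3, acyclic) → no; 1× O (X1, acyclic) → no; 1× N (X3, acyclic) → no; 1× O (X2, acyclic) → no.
That gives 2 matching atoms.

2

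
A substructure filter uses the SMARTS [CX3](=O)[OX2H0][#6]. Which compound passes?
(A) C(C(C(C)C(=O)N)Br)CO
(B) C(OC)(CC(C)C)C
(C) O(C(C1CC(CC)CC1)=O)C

C

[CX3](=O)[OX2H0][#6] describes a carbonyl carbon bonded to an oxygen that is itself bonded to carbon (no H on that O) (an ester).
(A) has a primary amide (-C(=O)NH2) but the carbonyl is bonded to N, not to an O-C linkage.
(B) has a methoxy ether (-OCH3) but the ether oxygen is not adjacent to a C=O carbon.
(C) contains a methyl-ester group (-C(=O)OCH3), which satisfies every atom and bond constraint.
So the answer is (C).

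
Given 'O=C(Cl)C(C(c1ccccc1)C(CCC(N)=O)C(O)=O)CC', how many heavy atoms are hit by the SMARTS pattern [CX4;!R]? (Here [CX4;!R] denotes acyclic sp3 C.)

7

The query [CX4;!R] means: aliphatic carbon with four total connections, not in a ring.
Check the 22 heavy atoms by environment: 7× C (X4, acyclic) → match; 3× C (X3, acyclic) → no; 3× O (X1, acyclic) → no; 1× O (X2, acyclic) → no; 1× N (X3, acyclic) → no; 1× Cl (X1, acyclic) → no; 6× c (aromatic, X3, in 6-ring) → no.
That gives 7 matching atoms.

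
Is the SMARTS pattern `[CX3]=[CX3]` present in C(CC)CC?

The pattern [CX3]=[CX3] describes a non-aromatic C=C double bond between two sp2 carbons — an alkene.
The closest candidate here is an ethyl group (-CH2CH3), but its C-C bond is a single bond between CX4 carbons, not CX3=CX3. No other fragment satisfies the full query, so there is no match.

No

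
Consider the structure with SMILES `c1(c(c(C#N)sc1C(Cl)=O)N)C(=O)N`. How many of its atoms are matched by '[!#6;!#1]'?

The query [!#6;!#1] means: not carbon and not hydrogen — any heteroatom.
Check the 14 heavy atoms by environment: 1× s (aromatic) → match; 4× c (aromatic) → no; 3× N → match; 3× C → no; 2× O → match; 1× Cl → match.
Summing the matching environments: 1 + 3 + 2 + 1 = 7 matching atoms.

7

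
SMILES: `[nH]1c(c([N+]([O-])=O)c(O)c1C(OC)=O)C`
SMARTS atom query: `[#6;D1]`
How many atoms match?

2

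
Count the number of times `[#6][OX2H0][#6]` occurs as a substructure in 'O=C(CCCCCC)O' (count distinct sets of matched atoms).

0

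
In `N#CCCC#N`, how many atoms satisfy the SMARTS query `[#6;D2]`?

Check the 6 heavy atoms by environment: 4× C (D2) → match; 2× N (D1) → no.
That gives 4 matching atoms.

4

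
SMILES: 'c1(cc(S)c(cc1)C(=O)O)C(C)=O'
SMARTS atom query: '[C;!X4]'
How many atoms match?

Check the 13 heavy atoms by environment: 6× c (aromatic, X3) → no; 2× C (X3) → match; 2× O (X1) → no; 1× C (X4) → no; 1× O (X2) → no; 1× S (X2) → no.
That gives 2 matching atoms.

2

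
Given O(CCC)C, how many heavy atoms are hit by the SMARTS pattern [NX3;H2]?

The query [NX3;H2] means: aliphatic N with 3 total connections, two of them H — an -NH2 nitrogen (amine or amide).
Check the 5 heavy atoms by environment: 2× C (H2, X4) → no; 2× C (H3, X4) → no; 1× O (H0, X2) → no.
No environment satisfies the query, so 0 matching atoms.

0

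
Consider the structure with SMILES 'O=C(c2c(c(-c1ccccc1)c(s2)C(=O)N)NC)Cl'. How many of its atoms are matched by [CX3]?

2

The query [CX3] means: C with X3: aliphatic carbon with exactly 3 total connections.
Check the 19 heavy atoms by environment: 1× s (aromatic, X2) → no; 10× c (aromatic, X3) → no; 2× C (X3) → match; 2× O (X1) → no; 2× N (X3) → no; 1× Cl (X1) → no; 1× C (X4) → no.
That gives 2 matching atoms.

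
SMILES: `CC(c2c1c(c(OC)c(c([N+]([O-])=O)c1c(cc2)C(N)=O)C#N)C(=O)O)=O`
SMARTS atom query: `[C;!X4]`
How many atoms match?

4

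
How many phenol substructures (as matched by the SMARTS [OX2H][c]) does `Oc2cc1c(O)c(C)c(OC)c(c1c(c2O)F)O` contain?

4

[OX2H][c] is the SMARTS for a phenol: a hydroxyl oxygen attached to an aromatic carbon.
The molecule carries 4 separate instances of a hydroxyl group (-OH) meeting every constraint; each maps to a distinct set of atoms, giving 4 matches.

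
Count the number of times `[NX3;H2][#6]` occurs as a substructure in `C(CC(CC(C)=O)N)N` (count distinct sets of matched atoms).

[NX3;H2][#6] is the SMARTS for a primary amine: a trivalent nitrogen with two H attached to carbon.
The molecule carries 2 separate instances of a primary amino group (-NH2) meeting every constraint; each maps to a distinct set of atoms, giving 2 matches.

2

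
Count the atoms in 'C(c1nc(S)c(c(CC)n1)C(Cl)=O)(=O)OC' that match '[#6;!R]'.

5

Check the 16 heavy atoms by environment: 2× n (aromatic, in 6-ring) → no; 4× c (aromatic, in 6-ring) → no; 5× C (acyclic) → match; 3× O (acyclic) → no; 1× Cl (acyclic) → no; 1× S (acyclic) → no.
That gives 5 matching atoms.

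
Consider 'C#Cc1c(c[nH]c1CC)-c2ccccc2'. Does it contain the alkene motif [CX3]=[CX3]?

No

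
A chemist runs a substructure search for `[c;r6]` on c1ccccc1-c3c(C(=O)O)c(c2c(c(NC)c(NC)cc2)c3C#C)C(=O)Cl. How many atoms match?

16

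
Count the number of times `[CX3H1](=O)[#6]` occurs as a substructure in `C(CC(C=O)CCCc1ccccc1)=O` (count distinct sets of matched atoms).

2

[CX3H1](=O)[#6] is the SMARTS for an aldehyde: an sp2 carbon with one H, double-bonded to O and single-bonded to carbon.
The molecule carries 2 separate instances of an aldehyde (-CHO) meeting every constraint; each maps to a distinct set of atoms, giving 2 matches.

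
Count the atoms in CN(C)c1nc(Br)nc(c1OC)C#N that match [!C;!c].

6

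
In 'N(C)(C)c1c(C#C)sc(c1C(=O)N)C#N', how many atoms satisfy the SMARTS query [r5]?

The query [r5] means: r5 matches atoms in a five-membered ring.
Check the 15 heavy atoms by environment: 1× s (aromatic, in 5-ring) → match; 4× c (aromatic, in 5-ring) → match; 6× C (acyclic) → no; 1× O (acyclic) → no; 3× N (acyclic) → no.
Summing the matching environments: 1 + 4 = 5 matching atoms.

5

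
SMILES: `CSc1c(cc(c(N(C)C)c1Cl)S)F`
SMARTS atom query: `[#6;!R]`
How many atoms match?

3

The query [#6;!R] means: carbon not in any ring.
Check the 14 heavy atoms by environment: 6× c (aromatic, in 6-ring) → no; 1× N (acyclic) → no; 3× C (acyclic) → match; 2× S (acyclic) → no; 1× F (acyclic) → no; 1× Cl (acyclic) → no.
That gives 3 matching atoms.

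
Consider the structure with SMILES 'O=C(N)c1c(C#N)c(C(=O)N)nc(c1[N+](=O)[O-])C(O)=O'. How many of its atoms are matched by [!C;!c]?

11

The query [!C;!c] means: neither aliphatic nor aromatic carbon — same as [!#6].
Check the 20 heavy atoms by environment: 1× n (aromatic) → match; 5× c (aromatic) → no; 4× C → no; 3× N → match; 1× N (charge +1) → match; 1× O (charge -1) → match; 5× O → match.
Summing the matching environments: 1 + 3 + 1 + 1 + 5 = 11 matching atoms.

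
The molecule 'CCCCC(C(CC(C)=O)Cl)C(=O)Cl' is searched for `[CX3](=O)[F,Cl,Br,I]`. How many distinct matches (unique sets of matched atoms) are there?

1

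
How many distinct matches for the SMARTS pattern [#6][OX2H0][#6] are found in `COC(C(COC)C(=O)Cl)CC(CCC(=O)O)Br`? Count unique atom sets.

[#6][OX2H0][#6] is the SMARTS for an ether: an aliphatic oxygen bridging two carbons with no H on the oxygen.
The molecule carries 2 separate instances of a methoxy ether (-OCH3) meeting every constraint; each maps to a distinct set of atoms, giving 2 matches.

2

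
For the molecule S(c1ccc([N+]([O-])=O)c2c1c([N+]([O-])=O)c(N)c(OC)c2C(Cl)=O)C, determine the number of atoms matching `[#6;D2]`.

2

The query [#6;D2] means: any carbon bonded to exactly two heavy atoms.
Check the 24 heavy atoms by environment: 8× c (aromatic, D3) → no; 2× c (aromatic, D2) → match; 1× N (D1) → no; 1× O (D2) → no; 2× C (D1) → no; 2× N (charge +1, D3) → no; 2× O (charge -1, D1) → no; 3× O (D1) → no; 1× S (D2) → no; 1× C (D3) → no; 1× Cl (D1) → no.
That gives 2 matching atoms.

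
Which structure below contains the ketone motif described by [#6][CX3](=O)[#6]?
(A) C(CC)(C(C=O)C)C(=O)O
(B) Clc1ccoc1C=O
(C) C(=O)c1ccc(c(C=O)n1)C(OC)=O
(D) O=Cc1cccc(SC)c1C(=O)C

D

[#6][CX3](=O)[#6] describes a carbonyl carbon (no H) flanked by two carbons (a ketone).
(A) has an aldehyde (-CHO) but the carbonyl carbon has H1, so it is not flanked by two carbons.
(B) has an aldehyde (-CHO) but the carbonyl carbon has H1, so it is not flanked by two carbons.
(C) has an aldehyde (-CHO) but the carbonyl carbon has H1, so it is not flanked by two carbons.
(D) contains an acetyl/ketone group (-C(=O)CH3), which satisfies every atom and bond constraint.
So the answer is (D).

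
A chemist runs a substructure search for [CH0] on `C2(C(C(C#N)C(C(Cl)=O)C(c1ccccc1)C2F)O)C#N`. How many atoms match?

3

The query [CH0] means: aliphatic carbon with no attached hydrogen.
Check the 21 heavy atoms by environment: 6× C (H1) → no; 1× c (aromatic, H0) → no; 5× c (aromatic, H1) → no; 3× C (H0) → match; 2× N (H0) → no; 1× O (H1) → no; 1× F (H0) → no; 1× O (H0) → no; 1× Cl (H0) → no.
That gives 3 matching atoms.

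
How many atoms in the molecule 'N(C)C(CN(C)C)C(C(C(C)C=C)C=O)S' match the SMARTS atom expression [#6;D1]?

5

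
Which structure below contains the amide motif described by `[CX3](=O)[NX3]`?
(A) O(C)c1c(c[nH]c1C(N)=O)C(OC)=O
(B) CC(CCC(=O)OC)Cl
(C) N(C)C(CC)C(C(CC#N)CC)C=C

A

[CX3](=O)[NX3] describes a carbonyl carbon bonded to a trivalent nitrogen (an amide).
(A) contains a primary amide (-C(=O)NH2), which satisfies every atom and bond constraint.
(B) has a methyl-ester group (-C(=O)OCH3) but the carbonyl is bonded to O, not to an NX3 nitrogen.
(C) has a nitrile (-C#N) but the nitrile N is NX1 (triple-bonded), not NX3.
So the answer is (A).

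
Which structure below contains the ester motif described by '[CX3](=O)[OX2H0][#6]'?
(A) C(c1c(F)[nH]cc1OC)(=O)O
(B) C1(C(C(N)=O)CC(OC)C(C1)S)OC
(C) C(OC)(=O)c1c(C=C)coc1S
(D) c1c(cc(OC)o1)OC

C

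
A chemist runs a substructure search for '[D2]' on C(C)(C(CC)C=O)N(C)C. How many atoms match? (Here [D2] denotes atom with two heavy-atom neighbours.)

2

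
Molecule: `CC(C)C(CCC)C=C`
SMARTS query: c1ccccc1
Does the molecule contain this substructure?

No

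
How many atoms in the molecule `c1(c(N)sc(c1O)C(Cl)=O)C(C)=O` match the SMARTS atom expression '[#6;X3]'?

6

The query [#6;X3] means: any carbon (aromatic or not) with three total connections.
Check the 13 heavy atoms by environment: 1× s (aromatic, X2) → no; 4× c (aromatic, X3) → match; 2× C (X3) → match; 2× O (X1) → no; 1× C (X4) → no; 1× O (X2) → no; 1× N (X3) → no; 1× Cl (X1) → no.
Summing the matching environments: 4 + 2 = 6 matching atoms.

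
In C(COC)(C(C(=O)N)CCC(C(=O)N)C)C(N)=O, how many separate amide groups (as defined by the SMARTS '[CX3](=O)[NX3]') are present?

[CX3](=O)[NX3] is the SMARTS for an amide: a carbonyl carbon bonded to a trivalent nitrogen.
The molecule carries 3 separate instances of a primary amide (-C(=O)NH2) meeting every constraint; each maps to a distinct set of atoms, giving 3 matches.

3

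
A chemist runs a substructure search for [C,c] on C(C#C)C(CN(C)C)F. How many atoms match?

The query [C,c] means: comma = OR; matches aliphatic or aromatic carbon — same as #6.
Check the 9 heavy atoms by environment: 7× C → match; 1× N → no; 1× F → no.
That gives 7 matching atoms.

7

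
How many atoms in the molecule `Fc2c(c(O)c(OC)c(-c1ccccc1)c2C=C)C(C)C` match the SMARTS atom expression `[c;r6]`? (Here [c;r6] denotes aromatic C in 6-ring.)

The query [c;r6] means: aromatic carbon that belongs to a six-membered ring.
Check the 21 heavy atoms by environment: 12× c (aromatic, in 6-ring) → match; 6× C (acyclic) → no; 2× O (acyclic) → no; 1× F (acyclic) → no.
That gives 12 matching atoms.

12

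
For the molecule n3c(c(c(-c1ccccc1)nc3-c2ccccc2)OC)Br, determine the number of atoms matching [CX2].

The query [CX2] means: C with X2: aliphatic carbon with exactly 2 total connections.
Check the 21 heavy atoms by environment: 2× n (aromatic, X2) → no; 16× c (aromatic, X3) → no; 1× Br (X1) → no; 1× O (X2) → no; 1× C (X4) → no.
No environment satisfies the query, so 0 matching atoms.

0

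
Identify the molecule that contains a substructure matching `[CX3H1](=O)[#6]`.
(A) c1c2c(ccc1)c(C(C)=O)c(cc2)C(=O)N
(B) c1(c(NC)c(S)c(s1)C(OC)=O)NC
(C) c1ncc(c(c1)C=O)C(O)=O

C

[CX3H1](=O)[#6] describes an sp2 carbon with one H, double-bonded to O and single-bonded to carbon (an aldehyde).
(A) has an acetyl/ketone group (-C(=O)CH3) but the carbonyl carbon has H0 (two carbon neighbours), not H1.
(B) has a methyl-ester group (-C(=O)OCH3) but the carbonyl carbon has H0, not H1.
(C) contains an aldehyde (-CHO), which satisfies every atom and bond constraint.
So the answer is (C).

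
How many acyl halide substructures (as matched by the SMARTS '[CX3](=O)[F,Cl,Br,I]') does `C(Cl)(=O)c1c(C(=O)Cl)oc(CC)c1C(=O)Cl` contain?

[CX3](=O)[F,Cl,Br,I] is the SMARTS for an acyl halide: a carbonyl carbon bonded to a halogen.
The molecule carries 3 separate instances of an acyl chloride (-C(=O)Cl) meeting every constraint; each maps to a distinct set of atoms, giving 3 matches.

3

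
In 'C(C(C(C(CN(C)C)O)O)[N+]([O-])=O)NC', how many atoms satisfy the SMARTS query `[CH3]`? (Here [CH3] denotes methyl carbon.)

The query [CH3] means: aliphatic carbon with exactly three hydrogens.
Check the 15 heavy atoms by environment: 2× C (H2) → no; 3× C (H1) → no; 1× N (H1) → no; 3× C (H3) → match; 1× N (charge +1, H0) → no; 1× O (charge -1, H0) → no; 1× O (H0) → no; 2× O (H1) → no; 1× N (H0) → no.
That gives 3 matching atoms.

3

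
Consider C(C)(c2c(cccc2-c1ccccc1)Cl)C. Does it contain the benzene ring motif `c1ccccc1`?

Yes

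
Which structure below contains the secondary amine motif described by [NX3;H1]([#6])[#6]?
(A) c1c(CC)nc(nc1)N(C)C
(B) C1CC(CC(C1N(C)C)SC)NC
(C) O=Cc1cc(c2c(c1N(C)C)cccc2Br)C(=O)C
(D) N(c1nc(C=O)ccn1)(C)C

[NX3;H1]([#6])[#6] describes a trivalent nitrogen with one H, bonded to two carbons (a secondary amine).
(A) has a dimethylamino group (-N(CH3)2) but the nitrogen has H0, not H1.
(B) contains an N-methylamino group (-NHCH3), which satisfies every atom and bond constraint.
(C) has a dimethylamino group (-N(CH3)2) but the nitrogen has H0, not H1.
(D) has a dimethylamino group (-N(CH3)2) but the nitrogen has H0, not H1.
So the answer is (B).

B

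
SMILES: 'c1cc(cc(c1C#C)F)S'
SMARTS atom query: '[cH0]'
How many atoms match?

3

The query [cH0] means: aromatic carbon with no attached hydrogen (substituted or ring-fusion).
Check the 10 heavy atoms by environment: 3× c (aromatic, H1) → no; 3× c (aromatic, H0) → match; 1× F (H0) → no; 1× C (H0) → no; 1× C (H1) → no; 1× S (H1) → no.
That gives 3 matching atoms.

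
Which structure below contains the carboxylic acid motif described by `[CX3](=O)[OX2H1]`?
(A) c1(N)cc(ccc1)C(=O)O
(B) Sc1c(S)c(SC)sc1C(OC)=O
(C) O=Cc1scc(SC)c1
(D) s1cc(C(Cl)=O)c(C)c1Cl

A

[CX3](=O)[OX2H1] describes an sp2 carbon double-bonded to O and single-bonded to an -OH oxygen (a carboxylic acid).
(A) contains a carboxylic acid group (-C(=O)OH), which satisfies every atom and bond constraint.
(B) has a methyl-ester group (-C(=O)OCH3) but the singly-bonded O has no H (OX2H0, not OX2H1).
(C) has an aldehyde (-CHO) but there is no singly-bonded oxygen on the carbonyl carbon.
(D) has an acyl chloride (-C(=O)Cl) but the carbonyl is bonded to Cl, not to an -OH oxygen.
So the answer is (A).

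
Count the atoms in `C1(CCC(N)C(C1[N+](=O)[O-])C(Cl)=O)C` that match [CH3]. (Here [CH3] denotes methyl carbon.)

1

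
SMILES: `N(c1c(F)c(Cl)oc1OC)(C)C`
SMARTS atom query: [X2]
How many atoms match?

The query [X2] means: any atom with exactly two total connections (bonds + H).
Check the 12 heavy atoms by environment: 1× o (aromatic, X2) → match; 4× c (aromatic, X3) → no; 1× O (X2) → match; 3× C (X4) → no; 1× N (X3) → no; 1× Cl (X1) → no; 1× F (X1) → no.
Summing the matching environments: 1 + 1 = 2 matching atoms.

2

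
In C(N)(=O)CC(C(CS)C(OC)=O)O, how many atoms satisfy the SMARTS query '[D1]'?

Check the 13 heavy atoms by environment: 2× C (D2) → no; 4× C (D3) → no; 1× S (D1) → match; 3× O (D1) → match; 1× N (D1) → match; 1× O (D2) → no; 1× C (D1) → match.
Summing the matching environments: 1 + 3 + 1 + 1 = 6 matching atoms.

6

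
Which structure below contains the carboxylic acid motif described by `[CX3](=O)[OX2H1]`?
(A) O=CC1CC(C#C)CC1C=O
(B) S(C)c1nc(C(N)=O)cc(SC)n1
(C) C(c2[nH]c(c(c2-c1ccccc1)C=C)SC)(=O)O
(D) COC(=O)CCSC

[CX3](=O)[OX2H1] describes an sp2 carbon double-bonded to O and single-bonded to an -OH oxygen (a carboxylic acid).
(A) has an aldehyde (-CHO) but there is no singly-bonded oxygen on the carbonyl carbon.
(B) has a primary amide (-C(=O)NH2) but the carbonyl is bonded to N, not to an -OH oxygen.
(C) contains a carboxylic acid group (-C(=O)OH), which satisfies every atom and bond constraint.
(D) has a methyl-ester group (-C(=O)OCH3) but the singly-bonded O has no H (OX2H0, not OX2H1).
So the answer is (C).

C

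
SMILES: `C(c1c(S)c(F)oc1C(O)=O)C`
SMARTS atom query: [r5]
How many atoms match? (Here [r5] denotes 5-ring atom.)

5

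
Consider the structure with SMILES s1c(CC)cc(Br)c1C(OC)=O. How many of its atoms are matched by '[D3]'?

4

The query [D3] means: atom with exactly three heavy-atom neighbours.
Check the 12 heavy atoms by environment: 1× s (aromatic, D2) → no; 3× c (aromatic, D3) → match; 1× c (aromatic, D2) → no; 1× Br (D1) → no; 1× C (D3) → match; 1× O (D1) → no; 1× O (D2) → no; 2× C (D1) → no; 1× C (D2) → no.
Summing the matching environments: 3 + 1 = 4 matching atoms.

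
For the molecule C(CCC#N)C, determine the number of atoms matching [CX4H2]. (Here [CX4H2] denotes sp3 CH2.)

3

Check the 6 heavy atoms by environment: 3× C (H2, X4) → match; 1× C (H3, X4) → no; 1× C (H0, X2) → no; 1× N (H0, X1) → no.
That gives 3 matching atoms.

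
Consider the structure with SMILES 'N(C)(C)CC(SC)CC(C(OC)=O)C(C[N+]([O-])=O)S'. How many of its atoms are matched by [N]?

The query [N] means: uppercase N matches aliphatic (non-aromatic) nitrogen only.
Check the 19 heavy atoms by environment: 11× C → no; 3× O → no; 1× N → match; 1× N (charge +1) → match; 1× O (charge -1) → no; 2× S → no.
Summing the matching environments: 1 + 1 = 2 matching atoms.

2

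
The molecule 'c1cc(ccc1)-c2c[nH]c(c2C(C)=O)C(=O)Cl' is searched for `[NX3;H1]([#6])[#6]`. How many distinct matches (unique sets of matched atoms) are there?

0

[NX3;H1]([#6])[#6] is the SMARTS for a secondary amine: a trivalent nitrogen with one H, bonded to two carbons.
No fragment in the molecule satisfies every constraint, giving 0 matches.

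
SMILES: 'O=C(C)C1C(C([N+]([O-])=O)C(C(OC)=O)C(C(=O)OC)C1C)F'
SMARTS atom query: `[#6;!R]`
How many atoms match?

7

Check the 22 heavy atoms by environment: 6× C (in 6-ring) → no; 1× N (charge +1, acyclic) → no; 1× O (charge -1, acyclic) → no; 6× O (acyclic) → no; 7× C (acyclic) → match; 1× F (acyclic) → no.
That gives 7 matching atoms.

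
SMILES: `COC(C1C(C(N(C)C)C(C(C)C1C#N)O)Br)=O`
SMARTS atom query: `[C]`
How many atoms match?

The query [C] means: uppercase C matches aliphatic (non-aromatic) carbon only.
Check the 18 heavy atoms by environment: 12× C → match; 3× O → no; 2× N → no; 1× Br → no.
That gives 12 matching atoms.

12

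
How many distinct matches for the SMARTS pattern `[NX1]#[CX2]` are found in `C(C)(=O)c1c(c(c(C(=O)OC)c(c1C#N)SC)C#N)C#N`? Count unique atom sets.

3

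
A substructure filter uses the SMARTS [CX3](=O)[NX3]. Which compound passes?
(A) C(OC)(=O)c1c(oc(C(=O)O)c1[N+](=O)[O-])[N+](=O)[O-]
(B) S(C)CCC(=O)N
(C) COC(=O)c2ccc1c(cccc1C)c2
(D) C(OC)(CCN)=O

B

[CX3](=O)[NX3] describes a carbonyl carbon bonded to a trivalent nitrogen (an amide).
(A) has a methyl-ester group (-C(=O)OCH3) but the carbonyl is bonded to O, not to an NX3 nitrogen.
(B) contains a primary amide (-C(=O)NH2), which satisfies every atom and bond constraint.
(C) has a methyl-ester group (-C(=O)OCH3) but the carbonyl is bonded to O, not to an NX3 nitrogen.
(D) has a methyl-ester group (-C(=O)OCH3) but the carbonyl is bonded to O, not to an NX3 nitrogen.
So the answer is (B).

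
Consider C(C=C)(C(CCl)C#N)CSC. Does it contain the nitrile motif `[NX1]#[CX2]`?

The pattern [NX1]#[CX2] describes a nitrogen triple-bonded to a two-connected carbon — a nitrile.
The molecule carries a nitrile (-C#N), whose atoms satisfy every constraint of the query, so the pattern matches.

Yes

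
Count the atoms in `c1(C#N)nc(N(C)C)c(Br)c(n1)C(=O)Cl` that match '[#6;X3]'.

5

The query [#6;X3] means: any carbon (aromatic or not) with three total connections.
Check the 15 heavy atoms by environment: 2× n (aromatic, X2) → no; 4× c (aromatic, X3) → match; 1× N (X3) → no; 2× C (X4) → no; 1× C (X2) → no; 1× N (X1) → no; 1× Br (X1) → no; 1× C (X3) → match; 1× O (X1) → no; 1× Cl (X1) → no.
Summing the matching environments: 4 + 1 = 5 matching atoms.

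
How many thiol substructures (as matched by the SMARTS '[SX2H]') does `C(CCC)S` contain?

1

[SX2H] is the SMARTS for a thiol: an aliphatic sulfur with two connections, one being H.
Exactly one fragment in the molecule meets all constraints, giving 1 match.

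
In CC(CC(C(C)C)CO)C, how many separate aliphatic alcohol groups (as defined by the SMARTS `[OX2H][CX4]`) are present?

1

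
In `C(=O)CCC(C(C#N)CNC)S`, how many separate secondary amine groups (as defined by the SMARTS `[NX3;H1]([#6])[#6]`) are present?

1

[NX3;H1]([#6])[#6] is the SMARTS for a secondary amine: a trivalent nitrogen with one H, bonded to two carbons.
Exactly one fragment in the molecule meets all constraints, giving 1 match.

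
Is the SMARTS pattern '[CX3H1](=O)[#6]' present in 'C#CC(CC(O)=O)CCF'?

No

The pattern [CX3H1](=O)[#6] describes an sp2 carbon with one H, double-bonded to O and single-bonded to carbon — an aldehyde.
The closest candidate here is a carboxylic acid group (-C(=O)OH), but the carbonyl carbon has H0 and is bonded to O, not H1. No other fragment satisfies the full query, so there is no match.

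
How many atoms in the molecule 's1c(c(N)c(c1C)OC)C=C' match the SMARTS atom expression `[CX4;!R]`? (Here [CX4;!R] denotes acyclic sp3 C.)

Check the 11 heavy atoms by environment: 1× s (aromatic, X2, in 5-ring) → no; 4× c (aromatic, X3, in 5-ring) → no; 1× N (X3, acyclic) → no; 2× C (X3, acyclic) → no; 1× O (X2, acyclic) → no; 2× C (X4, acyclic) → match.
That gives 2 matching atoms.

2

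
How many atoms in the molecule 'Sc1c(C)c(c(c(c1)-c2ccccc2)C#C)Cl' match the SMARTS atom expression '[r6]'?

The query [r6] means: r6 matches atoms in a six-membered ring.
Check the 17 heavy atoms by environment: 12× c (aromatic, in 6-ring) → match; 3× C (acyclic) → no; 1× Cl (acyclic) → no; 1× S (acyclic) → no.
That gives 12 matching atoms.

12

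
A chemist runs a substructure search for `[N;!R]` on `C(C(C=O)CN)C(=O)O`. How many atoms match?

1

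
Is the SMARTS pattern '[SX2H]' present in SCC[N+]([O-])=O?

Yes

The pattern [SX2H] describes an aliphatic sulfur with two connections, one being H — a thiol.
The molecule carries a thiol (-SH), whose atoms satisfy every constraint of the query, so the pattern matches.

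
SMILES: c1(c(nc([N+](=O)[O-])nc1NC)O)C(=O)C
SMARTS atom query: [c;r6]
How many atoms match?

4

The query [c;r6] means: aromatic carbon that belongs to a six-membered ring.
Check the 15 heavy atoms by environment: 2× n (aromatic, in 6-ring) → no; 4× c (aromatic, in 6-ring) → match; 3× O (acyclic) → no; 1× N (charge +1, acyclic) → no; 1× O (charge -1, acyclic) → no; 3× C (acyclic) → no; 1× N (acyclic) → no.
That gives 4 matching atoms.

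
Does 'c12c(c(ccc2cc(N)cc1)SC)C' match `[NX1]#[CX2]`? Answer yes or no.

The pattern [NX1]#[CX2] describes a nitrogen triple-bonded to a two-connected carbon — a nitrile.
The closest candidate here is a primary amino group (-NH2), but the nitrogen is NX3 (three connections), not NX1 triple-bonded. No other fragment satisfies the full query, so there is no match.

No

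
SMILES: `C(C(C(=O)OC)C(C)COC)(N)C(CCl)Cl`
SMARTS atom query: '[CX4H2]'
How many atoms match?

The query [CX4H2] means: sp3 carbon (X4) with exactly two hydrogens.
Check the 16 heavy atoms by environment: 2× C (H2, X4) → match; 4× C (H1, X4) → no; 1× C (H0, X3) → no; 1× O (H0, X1) → no; 2× O (H0, X2) → no; 3× C (H3, X4) → no; 2× Cl (H0, X1) → no; 1× N (H2, X3) → no.
That gives 2 matching atoms.

2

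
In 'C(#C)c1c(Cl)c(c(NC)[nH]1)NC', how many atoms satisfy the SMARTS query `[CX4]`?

2

The query [CX4] means: C with X4: aliphatic carbon with exactly 4 total connections (bonds + H).
Check the 12 heavy atoms by environment: 1× n (aromatic, X3) → no; 4× c (aromatic, X3) → no; 1× Cl (X1) → no; 2× N (X3) → no; 2× C (X4) → match; 2× C (X2) → no.
That gives 2 matching atoms.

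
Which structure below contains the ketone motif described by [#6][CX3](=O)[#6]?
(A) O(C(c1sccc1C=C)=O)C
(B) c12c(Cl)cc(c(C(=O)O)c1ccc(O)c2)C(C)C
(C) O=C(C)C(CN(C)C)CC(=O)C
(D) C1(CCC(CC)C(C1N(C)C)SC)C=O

C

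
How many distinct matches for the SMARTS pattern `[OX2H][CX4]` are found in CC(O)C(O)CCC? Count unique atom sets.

[OX2H][CX4] is the SMARTS for an aliphatic alcohol: a hydroxyl oxygen bound to an sp3 (X4) carbon.
The molecule carries 2 separate instances of a hydroxyl group (-OH) meeting every constraint; each maps to a distinct set of atoms, giving 2 matches.

2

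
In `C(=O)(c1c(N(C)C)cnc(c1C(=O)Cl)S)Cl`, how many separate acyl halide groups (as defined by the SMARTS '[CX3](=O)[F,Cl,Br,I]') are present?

2

[CX3](=O)[F,Cl,Br,I] is the SMARTS for an acyl halide: a carbonyl carbon bonded to a halogen.
The molecule carries 2 separate instances of an acyl chloride (-C(=O)Cl) meeting every constraint; each maps to a distinct set of atoms, giving 2 matches.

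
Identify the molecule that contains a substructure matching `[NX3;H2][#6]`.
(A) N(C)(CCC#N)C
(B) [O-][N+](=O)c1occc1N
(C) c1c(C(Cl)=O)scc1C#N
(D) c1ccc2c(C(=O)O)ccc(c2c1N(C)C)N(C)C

[NX3;H2][#6] describes a trivalent nitrogen with two H attached to carbon (a primary amine).
(A) has a dimethylamino group (-N(CH3)2) but the nitrogen has H0, not H2.
(B) contains a primary amino group (-NH2), which satisfies every atom and bond constraint.
(C) has a nitrile (-C#N) but the nitrogen is NX1 (triple-bonded), not NX3 with two H.
(D) has a dimethylamino group (-N(CH3)2) but the nitrogen has H0, not H2.
So the answer is (B).

B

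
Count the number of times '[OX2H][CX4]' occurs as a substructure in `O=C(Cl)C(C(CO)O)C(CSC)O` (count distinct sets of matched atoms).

3

[OX2H][CX4] is the SMARTS for an aliphatic alcohol: a hydroxyl oxygen bound to an sp3 (X4) carbon.
The molecule carries 3 separate instances of a hydroxyl group (-OH) meeting every constraint; each maps to a distinct set of atoms, giving 3 matches.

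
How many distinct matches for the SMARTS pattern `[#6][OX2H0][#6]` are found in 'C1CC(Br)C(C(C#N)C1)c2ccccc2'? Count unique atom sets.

0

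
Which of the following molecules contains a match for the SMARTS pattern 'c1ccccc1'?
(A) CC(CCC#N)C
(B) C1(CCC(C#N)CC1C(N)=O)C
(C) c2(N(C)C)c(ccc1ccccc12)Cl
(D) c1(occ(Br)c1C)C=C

c1ccccc1 describes six aromatic carbons in a ring (a benzene ring).
(A) has a methyl group (-CH3) but no six-membered all-carbon aromatic ring is present.
(B) has a methyl group (-CH3) but no six-membered all-carbon aromatic ring is present.
(C) contains the required atom environment, so the pattern matches.
(D) has a methyl group (-CH3) but no six-membered all-carbon aromatic ring is present.
So the answer is (C).

C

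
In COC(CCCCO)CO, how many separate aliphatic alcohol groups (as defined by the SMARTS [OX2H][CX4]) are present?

2

[OX2H][CX4] is the SMARTS for an aliphatic alcohol: a hydroxyl oxygen bound to an sp3 (X4) carbon.
The molecule carries 2 separate instances of a hydroxyl group (-OH) meeting every constraint; each maps to a distinct set of atoms, giving 2 matches.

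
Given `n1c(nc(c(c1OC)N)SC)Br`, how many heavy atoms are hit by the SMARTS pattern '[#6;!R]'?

2

The query [#6;!R] means: carbon not in any ring.
Check the 12 heavy atoms by environment: 2× n (aromatic, in 6-ring) → no; 4× c (aromatic, in 6-ring) → no; 1× N (acyclic) → no; 1× Br (acyclic) → no; 1× O (acyclic) → no; 2× C (acyclic) → match; 1× S (acyclic) → no.
That gives 2 matching atoms.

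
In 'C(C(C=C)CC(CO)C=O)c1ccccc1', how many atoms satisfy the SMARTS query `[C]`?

8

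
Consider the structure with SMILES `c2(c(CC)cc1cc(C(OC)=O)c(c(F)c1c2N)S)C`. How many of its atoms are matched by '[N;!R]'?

Check the 20 heavy atoms by environment: 10× c (aromatic, in 6-ring) → no; 5× C (acyclic) → no; 2× O (acyclic) → no; 1× S (acyclic) → no; 1× N (acyclic) → match; 1× F (acyclic) → no.
That gives 1 matching atom.

1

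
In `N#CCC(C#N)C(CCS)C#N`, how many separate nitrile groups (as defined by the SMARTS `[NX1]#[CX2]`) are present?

[NX1]#[CX2] is the SMARTS for a nitrile: a nitrogen triple-bonded to a two-connected carbon.
The molecule carries 3 separate instances of a nitrile (-C#N) meeting every constraint; each maps to a distinct set of atoms, giving 3 matches.

3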